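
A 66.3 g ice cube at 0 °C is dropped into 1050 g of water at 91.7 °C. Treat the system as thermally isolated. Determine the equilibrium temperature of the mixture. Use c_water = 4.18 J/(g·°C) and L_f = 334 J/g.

T_f ≈ 81.5 °C

Setting the total heat transfer to zero:
melt ice: 66.3·334 = 22144; warm the meltwater: 277.13 T; water cools: 1050·4.18·(T − 91.7) = 4389(T − 91.7)
4666.1 T = 402471 − 22144 = 380327
T ≈ 81.51 °C (positive, so assuming full melt was valid).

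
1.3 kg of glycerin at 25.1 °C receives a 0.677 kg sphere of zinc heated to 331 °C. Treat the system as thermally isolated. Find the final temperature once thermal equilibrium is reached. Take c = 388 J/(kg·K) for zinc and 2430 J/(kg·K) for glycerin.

T_f ≈ 48.6 °C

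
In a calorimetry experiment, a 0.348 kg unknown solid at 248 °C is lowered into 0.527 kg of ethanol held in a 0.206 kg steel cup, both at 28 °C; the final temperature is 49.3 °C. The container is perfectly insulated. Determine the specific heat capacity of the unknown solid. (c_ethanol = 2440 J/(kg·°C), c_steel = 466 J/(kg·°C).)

Energy conservation, ΣQ = 0:
0.348×c×(49.3 − 248) + 0.527×2440×(49.3 − 28) + 0.206×466×(49.3 − 28) = 0
-69.15 c = -29434
c = -29434/-69.15 ≈ 425.7 J/(kg·°C)

c ≈ 426 J/(kg·°C)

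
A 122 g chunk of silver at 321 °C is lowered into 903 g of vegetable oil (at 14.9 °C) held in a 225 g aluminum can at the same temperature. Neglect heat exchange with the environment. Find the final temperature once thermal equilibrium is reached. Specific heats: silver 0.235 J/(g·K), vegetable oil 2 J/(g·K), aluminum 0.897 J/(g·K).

Conservation of energy gives ΣQ = 0:
122·0.235·(T − 321) + 903·2·(T − 14.9) + 225·0.897·(T − 14.9) = 0
2036.5 T = 39120
T ≈ 19.21 °C

T_f ≈ 19.2 °C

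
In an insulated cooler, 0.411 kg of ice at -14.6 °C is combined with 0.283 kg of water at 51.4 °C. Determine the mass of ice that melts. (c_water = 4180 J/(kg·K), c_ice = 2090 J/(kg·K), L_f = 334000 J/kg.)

m_melted ≈ 0.144 kg

Cooling the water to 0 °C releases 0.283×4180×51.4 = 60803 J.
Of that, 0.411×2090×14.6 = 12541 J goes to bring the ice to 0 °C, leaving 48262 J.
To melt every bit of ice: 0.411×334000 = 137274 J.
Since 48262 < 137274 J, not all the ice melts; equilibrium is at 0 °C.
Mass melted = 48262/334000 ≈ 0.1445 kg.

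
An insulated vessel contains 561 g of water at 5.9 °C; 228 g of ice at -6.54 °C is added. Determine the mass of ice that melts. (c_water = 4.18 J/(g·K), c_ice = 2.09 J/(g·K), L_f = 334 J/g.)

Water can give up m c ΔT = 561·4.18·5.9 = 13835 J before reaching 0 °C.
Of that, 228·2.09·6.54 = 3116.4 J goes to bring the ice to 0 °C, leaving 10719 J.
Melting all 228 g of ice would need 228·334 = 76152 J.
Since 10719 < 76152 J, not all the ice melts; equilibrium is at 0 °C.
m_melt = 10719 / L_f = 32.09 g.

m_melted ≈ 32.1 g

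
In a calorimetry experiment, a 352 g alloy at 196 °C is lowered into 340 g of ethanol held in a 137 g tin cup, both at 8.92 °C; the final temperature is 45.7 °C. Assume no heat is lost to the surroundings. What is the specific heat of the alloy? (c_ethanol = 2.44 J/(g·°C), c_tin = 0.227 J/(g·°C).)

c ≈ 0.598 J/(g·°C)

Setting the total heat transfer to zero:
352·c·(45.7 − 196) + 340·2.44·(45.7 − 8.92) + 137·0.227·(45.7 − 8.92) = 0
-52906 c = -31657
c = -31657/-52906 ≈ 0.5984 J/(g·°C)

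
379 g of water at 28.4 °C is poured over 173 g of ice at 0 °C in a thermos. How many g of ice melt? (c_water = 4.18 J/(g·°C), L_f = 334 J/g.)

m_melted ≈ 135 g

Heat available from the water dropping to 0 °C: 379×4.18×28.4 = 44992 J.
To melt every bit of ice: 173×334 = 57782 J.
44992 J < 57782 J, so only part of the ice melts and the system sits at 0 °C.
Mass melted = 44992/334 ≈ 134.7 g.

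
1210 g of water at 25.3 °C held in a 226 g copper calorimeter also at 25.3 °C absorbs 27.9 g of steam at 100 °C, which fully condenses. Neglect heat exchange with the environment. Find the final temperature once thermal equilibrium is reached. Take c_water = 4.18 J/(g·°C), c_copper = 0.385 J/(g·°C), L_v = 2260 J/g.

T_f ≈ 38.9 °C

Net heat exchanged in the isolated system is zero:
steam→water at 100 °C releases m L_v = 27.9·2260 = 63054; condensed water 100 °C→T: 116.62(T − 100); water warms: 1210·4.18·(T − 25.3) = 5057.8(T − 25.3); cup: 87.01(T − 25.3)
5261.4 T = 63054 + 11662 + 130164 = 204880
T ≈ 38.94 °C (< 100 °C, so full condensation is consistent).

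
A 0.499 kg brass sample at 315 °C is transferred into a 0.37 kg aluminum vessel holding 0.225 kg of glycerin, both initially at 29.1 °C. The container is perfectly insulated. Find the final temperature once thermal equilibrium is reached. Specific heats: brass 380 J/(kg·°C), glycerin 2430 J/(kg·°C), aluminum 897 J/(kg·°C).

Let T be the final temperature. ΣQ_i = 0:
0.499×380×(T − 315) + 0.225×2430×(T − 29.1) + 0.37×897×(T − 29.1) = 0
189.62(T − 315) + 546.75(T − 29.1) + 331.89(T − 29.1) = 0
1068.3 T = 85299
T = 85299/1068.3 ≈ 79.85 °C

T_f ≈ 79.8 °C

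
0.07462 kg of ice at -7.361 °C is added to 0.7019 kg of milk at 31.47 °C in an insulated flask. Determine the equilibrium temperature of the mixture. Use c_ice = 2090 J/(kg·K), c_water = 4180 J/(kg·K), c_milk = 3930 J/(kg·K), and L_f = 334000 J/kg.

T_f ≈ 19.8 °C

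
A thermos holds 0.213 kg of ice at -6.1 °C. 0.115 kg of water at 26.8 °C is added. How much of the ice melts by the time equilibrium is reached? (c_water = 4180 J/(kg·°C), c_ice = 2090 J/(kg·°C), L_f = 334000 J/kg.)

m_melted ≈ 0.0304 kg

Water can give up m c ΔT = 0.115×4180×26.8 = 12883 J before reaching 0 °C.
Of that, 0.213×2090×6.1 = 2715.5 J goes to bring the ice to 0 °C, leaving 10167 J.
Melting all 0.213 kg of ice would need 0.213×334000 = 71142 J.
Since 10167 < 71142 J, not all the ice melts; equilibrium is at 0 °C.
m_melted×334000 = 10167  ⇒  m_melted ≈ 0.03044 kg.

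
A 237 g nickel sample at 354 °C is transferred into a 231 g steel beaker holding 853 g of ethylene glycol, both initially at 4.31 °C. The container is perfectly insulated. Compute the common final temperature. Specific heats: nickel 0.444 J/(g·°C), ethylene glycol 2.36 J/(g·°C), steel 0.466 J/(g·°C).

Net heat exchanged in the isolated system is zero:
237·0.444·(T − 354) + 853·2.36·(T − 4.31) + 231·0.466·(T − 4.31) = 0
2226 T = 46391
T = 46391/2226 ≈ 20.84 °C

T_f ≈ 20.8 °C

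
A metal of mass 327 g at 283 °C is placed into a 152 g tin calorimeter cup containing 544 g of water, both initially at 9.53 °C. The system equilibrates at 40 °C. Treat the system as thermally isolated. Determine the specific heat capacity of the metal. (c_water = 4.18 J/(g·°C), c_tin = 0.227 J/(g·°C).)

Net heat exchanged in the isolated system is zero:
327×c×(40 − 283) + 544×4.18×(40 − 9.53) + 152×0.227×(40 − 9.53) = 0
-79461 c = -70338
c = -70338/-79461 ≈ 0.8852 J/(g·°C)

c ≈ 0.885 J/(g·°C)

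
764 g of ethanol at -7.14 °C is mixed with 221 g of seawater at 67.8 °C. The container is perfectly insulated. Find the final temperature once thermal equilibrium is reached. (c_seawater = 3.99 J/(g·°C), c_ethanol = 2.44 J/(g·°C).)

With ΣQ=0 the equilibrium temperature is the m·c-weighted mean:
T_f = (881.79·67.8 + 1864.2·(-7.14)) / (881.79 + 1864.2)
    = 46475 / 2745.9 ≈ 16.93 °C

T_f ≈ 16.9 °C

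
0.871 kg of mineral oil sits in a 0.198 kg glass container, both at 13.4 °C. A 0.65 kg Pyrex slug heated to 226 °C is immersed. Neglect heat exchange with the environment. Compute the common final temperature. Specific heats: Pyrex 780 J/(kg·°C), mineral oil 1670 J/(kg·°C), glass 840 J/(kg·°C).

Energy conservation, ΣQ = 0:
0.65*780*(T − 226) + 0.871*1670*(T − 13.4) + 0.198*840*(T − 13.4) = 0
507(T − 226) + 1454.6(T − 13.4) + 166.32(T − 13.4) = 0
(507 + 1454.6 + 166.32) T = 507*226 + 1454.6*13.4 + 166.32*13.4
T = 136302 / 2127.9 = 64.1 °C

T_f ≈ 64.1 °C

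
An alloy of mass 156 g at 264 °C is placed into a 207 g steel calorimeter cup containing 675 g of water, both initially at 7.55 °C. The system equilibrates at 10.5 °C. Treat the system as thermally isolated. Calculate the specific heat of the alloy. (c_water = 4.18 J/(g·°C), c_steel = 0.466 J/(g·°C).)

Net heat exchanged in the isolated system is zero:
156×c×(10.5 − 264) + 675×4.18×(10.5 − 7.55) + 207×0.466×(10.5 − 7.55) = 0
-39546 c = -8608
c = -8608/-39546 ≈ 0.2177 J/(g·°C)

c ≈ 0.218 J/(g·°C)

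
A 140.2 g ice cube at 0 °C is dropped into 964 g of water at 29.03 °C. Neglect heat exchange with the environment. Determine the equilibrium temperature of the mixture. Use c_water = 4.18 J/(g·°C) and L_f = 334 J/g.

T_f ≈ 15.2 °C

Let T be the final temperature. ΣQ_i = 0:
melt ice: 140.2×334 = 46827
  meltwater 0→T: 140.2×4.18×T = 586.04 T
  water: 4029.5(T − 29.03)
4615.6 T = 116977 − 46827 = 70150
T ≈ 15.20 °C — above 0 °C, consistent with complete melting.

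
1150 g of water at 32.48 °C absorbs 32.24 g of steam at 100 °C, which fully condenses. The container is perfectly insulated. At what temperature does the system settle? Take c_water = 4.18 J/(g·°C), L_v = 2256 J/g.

T_f ≈ 49.0 °C

Let T be the final temperature. ΣQ_i = 0:
latent heat released on condensation: 32.24·2256 = 72733
  condensate cools 100→T: 32.24·4.18·(T − 100) = 134.76(T − 100)
  water warms: 1150·4.18·(T − 32.48) = 4807(T − 32.48)
4941.8 T = 72733 + 13476 + 156131 = 242341
T ≈ 49.04 °C, under the boiling point, so the assumption holds.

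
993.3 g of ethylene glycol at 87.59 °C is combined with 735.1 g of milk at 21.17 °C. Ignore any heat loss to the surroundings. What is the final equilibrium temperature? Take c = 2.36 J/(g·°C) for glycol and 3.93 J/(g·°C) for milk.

Let T be the final temperature. ΣQ_i = 0:
993.3×2.36×(T − 87.59) + 735.1×3.93×(T − 21.17) = 0
(2344.2 + 2888.9) T = 2344.2×87.59 + 2888.9×21.17
T = 266486 / 5233.1 = 50.9 °C

T_f ≈ 50.9 °C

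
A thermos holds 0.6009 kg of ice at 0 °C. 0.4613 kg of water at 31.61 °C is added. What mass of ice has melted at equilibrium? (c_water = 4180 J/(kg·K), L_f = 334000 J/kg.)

Heat available from the water dropping to 0 °C: 0.4613×4180×31.61 = 60951 J.
Fully melting the ice requires m_ice L_f = 0.6009×334000 = 200701 J.
Since 60951 < 200701 J, not all the ice melts; equilibrium is at 0 °C.
m_melt = 60951 / L_f = 0.1825 kg.

m_melted ≈ 0.182 kg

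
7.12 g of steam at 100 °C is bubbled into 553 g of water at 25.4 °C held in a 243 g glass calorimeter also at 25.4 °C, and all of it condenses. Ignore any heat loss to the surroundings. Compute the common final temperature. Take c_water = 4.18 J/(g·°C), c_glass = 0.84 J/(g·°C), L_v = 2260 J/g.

Taking heat into each body as positive, Σ m c ΔT = 0:
latent heat released on condensation: 7.12×2260 = 16091
  condensed water 100 °C→T: 29.76(T − 100)
  water warms: 553×4.18×(T − 25.4) = 2311.5(T − 25.4)
  glass cup: 243×0.84×(T − 25.4) = 204.12(T − 25.4)
2545.4 T = 16091 + 2976.2 + 63898 = 82965
T ≈ 32.59 °C (< 100 °C, so full condensation is consistent).

T_f ≈ 32.6 °C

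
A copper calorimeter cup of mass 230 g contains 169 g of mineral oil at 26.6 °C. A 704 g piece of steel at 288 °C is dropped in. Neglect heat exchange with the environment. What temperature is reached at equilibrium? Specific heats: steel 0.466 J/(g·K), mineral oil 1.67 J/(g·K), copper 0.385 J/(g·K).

T_f ≈ 149.3 °C

Taking heat into each body as positive, Σ m c ΔT = 0:
704×0.466×(T − 288) + 169×1.67×(T − 26.6) + 230×0.385×(T − 26.6) = 0
(328.06 + 282.23 + 88.55) T = 328.06×288 + 282.23×26.6 + 88.55×26.6
T = 104345 / 698.84 = 149 °C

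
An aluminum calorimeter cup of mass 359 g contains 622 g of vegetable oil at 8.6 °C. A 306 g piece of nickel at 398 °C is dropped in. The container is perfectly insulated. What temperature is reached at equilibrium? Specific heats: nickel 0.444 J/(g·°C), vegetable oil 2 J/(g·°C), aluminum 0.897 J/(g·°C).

T_f ≈ 39.7 °C

Heat gained plus heat lost sum to zero:
306·0.444·(T − 398) + 622·2·(T − 8.6) + 359·0.897·(T − 8.6) = 0
(135.86 + 1244 + 322.02) T = 135.86·398 + 1244·8.6 + 322.02·8.6
T = 67542/1701.9 ≈ 39.69 °C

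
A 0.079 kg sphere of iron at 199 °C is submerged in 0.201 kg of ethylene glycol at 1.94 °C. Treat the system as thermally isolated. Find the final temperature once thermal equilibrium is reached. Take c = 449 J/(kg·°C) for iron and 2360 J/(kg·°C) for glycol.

Set heat shed by the hot body equal to heat absorbed by the cold body:
0.079×449×(199 − T) = 0.201×2360×(T − 1.94)
35.47(199 − T) = 474.36(T − 1.94)
509.83 T = 7979  ⇒  T ≈ 15.65 °C

T_f ≈ 15.7 °C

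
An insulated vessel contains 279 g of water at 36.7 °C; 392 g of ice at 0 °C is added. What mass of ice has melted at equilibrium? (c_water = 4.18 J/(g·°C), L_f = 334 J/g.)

Cooling the water to 0 °C releases 279·4.18·36.7 = 42800 J.
To melt every bit of ice: 392·334 = 130928 J.
42800 J < 130928 J, so only part of the ice melts and the system sits at 0 °C.
Mass melted = 42800/334 ≈ 128.1 g.

m_melted ≈ 128 g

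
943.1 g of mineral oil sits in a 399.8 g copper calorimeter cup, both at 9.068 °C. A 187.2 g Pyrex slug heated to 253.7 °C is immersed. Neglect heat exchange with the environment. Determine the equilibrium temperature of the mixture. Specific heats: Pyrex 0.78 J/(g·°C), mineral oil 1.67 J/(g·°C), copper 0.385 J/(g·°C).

T_f ≈ 28.1 °C

Let T be the final temperature. ΣQ_i = 0:
187.2·0.78·(T − 253.7) + 943.1·1.67·(T − 9.068) + 399.8·0.385·(T − 9.068) = 0
146.02(T − 253.7) + 1575(T − 9.068) + 153.92(T − 9.068) = 0
1874.9 T = 52722
T = 52722 / 1874.9 = 28.1 °C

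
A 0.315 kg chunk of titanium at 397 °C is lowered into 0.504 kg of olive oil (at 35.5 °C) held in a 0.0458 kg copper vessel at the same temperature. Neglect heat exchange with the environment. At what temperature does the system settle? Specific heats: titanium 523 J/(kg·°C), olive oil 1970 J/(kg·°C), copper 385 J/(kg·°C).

T_f ≈ 86.2 °C

With ΣQ=0 the equilibrium temperature is the m·c-weighted mean:
T_f = (164.75*397 + 992.88*35.5 + 17.63*35.5) / (164.75 + 992.88 + 17.63)
    = 101277 / 1175.3 ≈ 86.17 °C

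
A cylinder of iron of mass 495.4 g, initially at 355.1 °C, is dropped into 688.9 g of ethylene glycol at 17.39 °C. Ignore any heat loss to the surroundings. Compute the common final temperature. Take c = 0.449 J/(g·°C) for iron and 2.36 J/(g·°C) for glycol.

T_f ≈ 58.0 °C

Set heat shed by the hot body equal to heat absorbed by the cold body:
495.4×0.449×(355.1 − T) = 688.9×2.36×(T − 17.39)
222.43(355.1 − T) = 1625.8(T − 17.39)
1848.2 T = 107259  ⇒  T ≈ 58.03 °C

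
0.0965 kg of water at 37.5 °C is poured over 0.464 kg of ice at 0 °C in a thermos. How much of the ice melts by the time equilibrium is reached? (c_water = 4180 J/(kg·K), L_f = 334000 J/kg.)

Cooling the water to 0 °C releases 0.0965·4180·37.5 = 15126 J.
To melt every bit of ice: 0.464·334000 = 154976 J.
15126 J < 154976 J, so only part of the ice melts and the system sits at 0 °C.
Mass melted = 15126/334000 ≈ 0.04529 kg.

m_melted ≈ 0.0453 kg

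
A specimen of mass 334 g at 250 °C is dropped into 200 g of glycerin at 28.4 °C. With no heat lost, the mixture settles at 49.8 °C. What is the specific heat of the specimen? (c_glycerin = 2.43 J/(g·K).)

Heat gained plus heat lost sum to zero:
334·c·(49.8 − 250) + 200·2.43·(49.8 − 28.4) = 0
-66867 c = -10400
c = -10400/-66867 ≈ 0.1555 J/(g·K)

c ≈ 0.156 J/(g·K)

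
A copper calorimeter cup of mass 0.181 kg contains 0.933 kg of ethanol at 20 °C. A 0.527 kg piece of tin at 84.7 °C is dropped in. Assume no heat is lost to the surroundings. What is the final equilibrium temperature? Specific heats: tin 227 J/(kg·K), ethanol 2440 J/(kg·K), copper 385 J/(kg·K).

Let T be the final temperature. ΣQ_i = 0:
0.527×227×(T − 84.7) + 0.933×2440×(T − 20) + 0.181×385×(T − 20) = 0
119.63(T − 84.7) + 2276.5(T − 20) + 69.69(T − 20) = 0
(119.63 + 2276.5 + 69.69) T = 119.63×84.7 + 2276.5×20 + 69.69×20
T ≈ 23.14 °C

T_f ≈ 23.1 °C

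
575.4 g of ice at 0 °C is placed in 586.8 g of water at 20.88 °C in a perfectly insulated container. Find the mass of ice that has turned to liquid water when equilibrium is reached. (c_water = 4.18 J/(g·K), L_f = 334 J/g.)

Cooling the water to 0 °C releases 586.8×4.18×20.88 = 51215 J.
Melting all 575.4 g of ice would need 575.4×334 = 192184 J.
Since 51215 < 192184 J, not all the ice melts; equilibrium is at 0 °C.
Mass melted = 51215/334 ≈ 153.3 g.

m_melted ≈ 153 g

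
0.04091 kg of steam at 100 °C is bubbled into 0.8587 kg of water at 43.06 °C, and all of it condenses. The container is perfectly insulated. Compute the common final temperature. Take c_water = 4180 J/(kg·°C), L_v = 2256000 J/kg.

T_f ≈ 70.2 °C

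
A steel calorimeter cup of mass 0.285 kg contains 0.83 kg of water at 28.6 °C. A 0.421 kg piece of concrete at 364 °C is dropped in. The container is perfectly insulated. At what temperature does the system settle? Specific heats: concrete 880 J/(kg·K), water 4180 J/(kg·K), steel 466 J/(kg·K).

Let T be the final temperature. ΣQ_i = 0:
0.421·880·(T − 364) + 0.83·4180·(T − 28.6) + 0.285·466·(T − 28.6) = 0
370.48(T − 364) + 3469.4(T − 28.6) + 132.81(T − 28.6) = 0
3972.7 T = 237878
T = 237878/3972.7 ≈ 59.88 °C

T_f ≈ 59.9 °C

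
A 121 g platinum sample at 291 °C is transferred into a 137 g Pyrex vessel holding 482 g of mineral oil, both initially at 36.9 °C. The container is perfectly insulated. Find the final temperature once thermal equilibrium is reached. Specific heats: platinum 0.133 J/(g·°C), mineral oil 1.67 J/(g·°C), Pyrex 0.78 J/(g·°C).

T_f is the heat-capacity-weighted average of the initial temperatures:
T_f = (16.09×291 + 804.94×36.9 + 106.86×36.9) / (16.09 + 804.94 + 106.86)
    = 38328 / 927.89 ≈ 41.31 °C

T_f ≈ 41.3 °C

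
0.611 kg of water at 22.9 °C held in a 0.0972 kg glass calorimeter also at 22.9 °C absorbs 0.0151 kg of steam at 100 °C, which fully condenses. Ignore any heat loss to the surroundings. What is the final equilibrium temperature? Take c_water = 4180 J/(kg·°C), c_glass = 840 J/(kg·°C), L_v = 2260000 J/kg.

Heat gained plus heat lost sum to zero:
steam→water at 100 °C releases m L_v = 0.0151×2260000 = 34126
  condensed water 100 °C→T: 63.12(T − 100)
  water warms: 0.611×4180×(T − 22.9) = 2554(T − 22.9)
  glass cup: 0.0972×840×(T − 22.9) = 81.65(T − 22.9)
2698.7 T = 34126 + 6311.8 + 60356 = 100794
T ≈ 37.35 °C, under the boiling point, so the assumption holds.

T_f ≈ 37.3 °C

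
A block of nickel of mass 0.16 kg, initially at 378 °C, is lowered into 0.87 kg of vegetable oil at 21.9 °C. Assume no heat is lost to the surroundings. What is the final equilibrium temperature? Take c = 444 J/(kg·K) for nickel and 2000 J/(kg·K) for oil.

Setting the total heat transfer to zero:
0.16×444×(T − 378) + 0.87×2000×(T − 21.9) = 0
71.04(T − 378) + 1740(T − 21.9) = 0
(71.04 + 1740) T = 71.04×378 + 1740×21.9
T = 64959 / 1811 = 35.9 °C

T_f ≈ 35.9 °C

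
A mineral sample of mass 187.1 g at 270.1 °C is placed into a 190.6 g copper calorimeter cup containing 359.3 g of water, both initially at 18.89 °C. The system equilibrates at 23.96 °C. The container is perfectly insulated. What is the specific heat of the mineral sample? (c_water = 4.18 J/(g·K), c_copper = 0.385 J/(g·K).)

c ≈ 0.173 J/(g·K)

Energy conservation, ΣQ = 0:
187.1·c·(23.96 − 270.1) + 359.3·4.18·(23.96 − 18.89) + 190.6·0.385·(23.96 − 18.89) = 0
-46053 c = -7986.5
c = -7986.5/-46053 ≈ 0.1734 J/(g·K)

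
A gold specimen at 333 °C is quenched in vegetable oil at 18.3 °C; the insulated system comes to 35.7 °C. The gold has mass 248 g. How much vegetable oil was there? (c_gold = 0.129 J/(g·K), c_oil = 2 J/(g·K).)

m ≈ 273 g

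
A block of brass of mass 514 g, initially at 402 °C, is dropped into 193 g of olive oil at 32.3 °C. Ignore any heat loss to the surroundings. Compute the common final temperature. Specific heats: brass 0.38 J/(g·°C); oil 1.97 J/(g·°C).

T_f ≈ 157.8 °C

Heat gained plus heat lost sum to zero:
514×0.38×(T − 402) + 193×1.97×(T − 32.3) = 0
195.32(T − 402) + 380.21(T − 32.3) = 0
575.53 T = 90799
T = 90799/575.53 ≈ 157.77 °C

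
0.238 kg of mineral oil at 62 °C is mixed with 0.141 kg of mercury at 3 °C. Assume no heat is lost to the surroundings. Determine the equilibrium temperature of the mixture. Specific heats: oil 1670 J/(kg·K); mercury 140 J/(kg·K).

T_f ≈ 59.2 °C

With ΣQ=0 the equilibrium temperature is the m·c-weighted mean:
T_f = (397.46×62 + 19.74×3) / (397.46 + 19.74)
    = 24702 / 417.2 ≈ 59.21 °C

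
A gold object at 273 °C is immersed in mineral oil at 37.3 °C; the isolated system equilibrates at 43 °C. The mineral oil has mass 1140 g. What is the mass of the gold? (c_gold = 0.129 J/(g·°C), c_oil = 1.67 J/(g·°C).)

m ≈ 366 g

Let T be the final temperature. ΣQ_i = 0:
m·0.129·(43 − 273) + 1140·1.67·(43 − 37.3) = 0
-29.67 m = -10852
m = -10852/-29.67 ≈ 365.7 g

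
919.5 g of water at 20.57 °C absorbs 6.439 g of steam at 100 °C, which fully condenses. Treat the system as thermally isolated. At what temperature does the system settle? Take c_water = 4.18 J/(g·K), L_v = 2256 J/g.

Energy conservation, ΣQ = 0:
steam→water at 100 °C releases m L_v = 6.439×2256 = 14526; condensed water 100 °C→T: 26.92(T − 100); water warms: 919.5×4.18×(T − 20.57) = 3843.5(T − 20.57)
3870.4 T = 14526 + 2691.5 + 79061 = 96279
T ≈ 24.88 °C — below 100 °C, confirming all the steam condensed.

T_f ≈ 24.9 °C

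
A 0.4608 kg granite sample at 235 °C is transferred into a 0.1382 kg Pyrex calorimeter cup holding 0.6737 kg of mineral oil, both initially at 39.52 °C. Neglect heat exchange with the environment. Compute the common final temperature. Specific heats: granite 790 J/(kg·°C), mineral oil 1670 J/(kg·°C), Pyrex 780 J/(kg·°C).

Energy conservation, ΣQ = 0:
0.4608*790*(T − 235) + 0.6737*1670*(T − 39.52) + 0.1382*780*(T − 39.52) = 0
364.03(T − 235) + 1125.1(T − 39.52) + 107.8(T − 39.52) = 0
1596.9 T = 134271
T = 134271/1596.9 ≈ 84.08 °C

T_f ≈ 84.1 °C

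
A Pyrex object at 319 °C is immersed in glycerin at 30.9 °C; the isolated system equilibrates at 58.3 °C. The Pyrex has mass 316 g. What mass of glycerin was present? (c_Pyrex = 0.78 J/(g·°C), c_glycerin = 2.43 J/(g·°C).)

m ≈ 965 g

Heat lost by the Pyrex = heat gained by the glycerin:
316×0.78×(319 − 58.3) = m×2.43×(58.3 − 30.9)
66.58 m = 64257  ⇒  m ≈ 965.1 g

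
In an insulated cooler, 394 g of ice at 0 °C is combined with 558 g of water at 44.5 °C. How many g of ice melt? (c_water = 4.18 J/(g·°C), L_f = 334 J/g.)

Water can give up m c ΔT = 558·4.18·44.5 = 103794 J before reaching 0 °C.
Fully melting the ice requires m_ice L_f = 394·334 = 131596 J.
Since 103794 < 131596 J, not all the ice melts; equilibrium is at 0 °C.
Mass melted = 103794/334 ≈ 310.8 g.

m_melted ≈ 311 g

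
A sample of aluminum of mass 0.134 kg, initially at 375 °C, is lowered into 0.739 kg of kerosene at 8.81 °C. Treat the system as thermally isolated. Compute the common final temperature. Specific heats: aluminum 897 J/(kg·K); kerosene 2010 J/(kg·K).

Energy conservation, ΣQ = 0:
0.134·897·(T − 375) + 0.739·2010·(T − 8.81) = 0
1605.6 T = 58161
T ≈ 36.22 °C

T_f ≈ 36.2 °C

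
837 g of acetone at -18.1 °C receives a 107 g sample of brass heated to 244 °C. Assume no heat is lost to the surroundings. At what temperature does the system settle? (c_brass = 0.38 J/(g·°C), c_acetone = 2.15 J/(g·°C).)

Heat lost by the brass equals heat gained by the acetone:
107×0.38×(244 − T) = 837×2.15×(T − (-18.1))
40.66(244 − T) = 1799.5(T − (-18.1))
1840.2 T = -22651  ⇒  T ≈ -12.31 °C

T_f ≈ -12.3 °C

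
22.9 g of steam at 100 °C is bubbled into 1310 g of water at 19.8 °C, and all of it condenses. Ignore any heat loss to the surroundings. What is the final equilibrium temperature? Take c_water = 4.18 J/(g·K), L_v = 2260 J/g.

Energy balance with sensible and latent terms:
condense steam: −22.9×2260 = −51754
  condensed water 100 °C→T: 95.72(T − 100)
  water warms: 1310×4.18×(T − 19.8) = 5475.8(T − 19.8)
5571.5 T = 51754 + 9572.2 + 108421 = 169747
T ≈ 30.47 °C — below 100 °C, confirming all the steam condensed.

T_f ≈ 30.5 °C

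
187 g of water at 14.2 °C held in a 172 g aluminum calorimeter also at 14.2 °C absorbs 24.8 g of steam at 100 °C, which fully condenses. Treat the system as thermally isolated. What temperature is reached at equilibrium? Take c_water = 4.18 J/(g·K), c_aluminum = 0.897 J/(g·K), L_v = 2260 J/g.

Setting the total heat transfer to zero:
condense steam: −24.8×2260 = −56048
  condensed water 100 °C→T: 103.66(T − 100)
  original water: 781.66(T − 14.2)
  cup: 154.28(T − 14.2)
1039.6 T = 56048 + 10366 + 13290 = 79705
T ≈ 76.67 °C — below 100 °C, confirming all the steam condensed.

T_f ≈ 76.7 °C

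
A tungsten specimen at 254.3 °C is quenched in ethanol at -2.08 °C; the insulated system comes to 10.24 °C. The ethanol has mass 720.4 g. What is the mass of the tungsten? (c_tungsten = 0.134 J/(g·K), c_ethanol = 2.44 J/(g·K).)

m ≈ 662 g

Taking heat into each body as positive, Σ m c ΔT = 0:
m·0.134·(10.24 − 254.3) + 720.4·2.44·(10.24 − (-2.08)) = 0
-32.7 m = -21656
m = -21656/-32.7 ≈ 662.2 g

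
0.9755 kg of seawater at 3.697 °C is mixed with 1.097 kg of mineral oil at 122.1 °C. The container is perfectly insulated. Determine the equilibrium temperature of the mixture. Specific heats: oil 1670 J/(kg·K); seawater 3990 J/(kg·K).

T_f ≈ 41.6 °C

Taking heat into each body as positive, Σ m c ΔT = 0:
1.097·1670·(T − 122.1) + 0.9755·3990·(T − 3.697) = 0
1832(T − 122.1) + 3892.2(T − 3.697) = 0
5724.2 T = 238076
T = 238076 / 5724.2 = 41.6 °C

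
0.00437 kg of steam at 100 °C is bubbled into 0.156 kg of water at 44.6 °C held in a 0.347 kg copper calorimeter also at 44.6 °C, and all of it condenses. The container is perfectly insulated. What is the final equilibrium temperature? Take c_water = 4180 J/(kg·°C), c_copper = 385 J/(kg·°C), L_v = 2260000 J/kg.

Let T be the final temperature. ΣQ_i = 0:
latent heat released on condensation: 0.00437×2260000 = 9876.2
  condensed water 100 °C→T: 18.27(T − 100)
  original water: 652.08(T − 44.6)
  copper cup: 0.347×385×(T − 44.6) = 133.59(T − 44.6)
803.94 T = 9876.2 + 1826.7 + 35041 = 46744
T ≈ 58.14 °C (< 100 °C, so full condensation is consistent).

T_f ≈ 58.1 °C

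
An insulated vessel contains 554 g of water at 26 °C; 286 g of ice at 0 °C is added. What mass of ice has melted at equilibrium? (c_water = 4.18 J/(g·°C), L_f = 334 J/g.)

Cooling the water to 0 °C releases 554×4.18×26 = 60209 J.
Melting all 286 g of ice would need 286×334 = 95524 J.
60209 J < 95524 J, so only part of the ice melts and the system sits at 0 °C.
m_melted×334 = 60209  ⇒  m_melted ≈ 180.3 g.

m_melted ≈ 180 g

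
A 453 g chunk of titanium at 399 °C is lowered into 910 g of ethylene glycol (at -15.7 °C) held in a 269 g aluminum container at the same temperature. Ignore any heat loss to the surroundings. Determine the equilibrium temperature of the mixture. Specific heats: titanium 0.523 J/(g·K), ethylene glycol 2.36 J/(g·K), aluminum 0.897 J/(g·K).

With ΣQ=0 the equilibrium temperature is the m·c-weighted mean:
T_f = (236.92×399 + 2147.6×(-15.7) + 241.29×(-15.7)) / (236.92 + 2147.6 + 241.29)
    = 57025 / 2625.8 ≈ 21.72 °C

T_f ≈ 21.7 °C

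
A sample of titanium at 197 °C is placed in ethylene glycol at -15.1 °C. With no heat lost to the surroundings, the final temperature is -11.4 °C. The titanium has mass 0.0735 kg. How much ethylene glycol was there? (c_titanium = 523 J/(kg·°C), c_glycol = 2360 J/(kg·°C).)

m ≈ 0.917 kg

Energy conservation, ΣQ = 0:
0.0735·523·(-11.4 − 197) + m·2360·(-11.4 − (-15.1)) = 0
8732 m = 8011
m = 8011/8732 ≈ 0.9174 kg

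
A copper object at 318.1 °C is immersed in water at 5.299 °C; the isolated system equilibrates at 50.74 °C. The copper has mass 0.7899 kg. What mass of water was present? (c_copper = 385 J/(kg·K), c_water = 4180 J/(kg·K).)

Let T be the final temperature. ΣQ_i = 0:
0.7899·385·(50.74 − 318.1) + m·4180·(50.74 − 5.299) = 0
189943 m = 81307
m = 81307/189943 ≈ 0.4281 kg

m ≈ 0.428 kg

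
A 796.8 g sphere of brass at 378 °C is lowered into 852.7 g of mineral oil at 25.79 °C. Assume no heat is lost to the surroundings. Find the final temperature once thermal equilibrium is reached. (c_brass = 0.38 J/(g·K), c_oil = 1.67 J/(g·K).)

T_f ≈ 87.5 °C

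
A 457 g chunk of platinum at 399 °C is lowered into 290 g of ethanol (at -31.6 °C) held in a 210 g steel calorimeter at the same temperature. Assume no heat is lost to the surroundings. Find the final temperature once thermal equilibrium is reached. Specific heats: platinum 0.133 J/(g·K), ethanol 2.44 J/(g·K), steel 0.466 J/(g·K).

T_f ≈ -1.4 °C

Energy conservation, ΣQ = 0:
457×0.133×(T − 399) + 290×2.44×(T − (-31.6)) + 210×0.466×(T − (-31.6)) = 0
(60.78 + 707.6 + 97.86) T = 60.78×399 + 707.6×(-31.6) + 97.86×(-31.6)
T ≈ -1.39 °C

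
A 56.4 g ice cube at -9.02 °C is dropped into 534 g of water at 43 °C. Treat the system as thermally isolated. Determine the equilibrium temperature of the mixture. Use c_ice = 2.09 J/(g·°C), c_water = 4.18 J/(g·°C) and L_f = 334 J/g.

T_f ≈ 30.8 °C

Let T be the final temperature. ΣQ_i = 0:
warm ice to 0 °C: 56.4×2.09×(0 − (-9.02)) = 1063.2
  latent heat to melt: 56.4×334 = 18838
  warm the meltwater: 235.75 T
  water: 2232.1(T − 43)
2467.9 T = 95981 − 19901 = 76080
T ≈ 30.83 °C — above 0 °C, consistent with complete melting.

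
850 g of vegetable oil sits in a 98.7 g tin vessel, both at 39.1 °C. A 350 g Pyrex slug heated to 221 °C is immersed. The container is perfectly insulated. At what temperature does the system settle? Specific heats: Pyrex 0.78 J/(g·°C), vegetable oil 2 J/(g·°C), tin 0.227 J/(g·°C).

T_f is the heat-capacity-weighted average of the initial temperatures:
T_f = (273*221 + 1700*39.1 + 22.4*39.1) / (273 + 1700 + 22.4)
    = 127679 / 1995.4 ≈ 63.99 °C

T_f ≈ 64.0 °C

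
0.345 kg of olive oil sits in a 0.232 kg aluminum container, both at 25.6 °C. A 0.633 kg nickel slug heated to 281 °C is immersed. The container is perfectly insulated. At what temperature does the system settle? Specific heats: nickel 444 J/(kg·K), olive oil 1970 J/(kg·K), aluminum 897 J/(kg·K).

T_f ≈ 87.0 °C

Energy conservation, ΣQ = 0:
0.633*444*(T − 281) + 0.345*1970*(T − 25.6) + 0.232*897*(T − 25.6) = 0
281.05(T − 281) + 679.65(T − 25.6) + 208.1(T − 25.6) = 0
(281.05 + 679.65 + 208.1) T = 281.05*281 + 679.65*25.6 + 208.1*25.6
T ≈ 87.01 °C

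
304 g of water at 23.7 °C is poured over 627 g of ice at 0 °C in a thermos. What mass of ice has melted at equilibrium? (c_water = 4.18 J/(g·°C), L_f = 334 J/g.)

Cooling the water to 0 °C releases 304×4.18×23.7 = 30116 J.
Melting all 627 g of ice would need 627×334 = 209418 J.
30116 J < 209418 J, so only part of the ice melts and the system sits at 0 °C.
Mass melted = 30116/334 ≈ 90.17 g.

m_melted ≈ 90.2 g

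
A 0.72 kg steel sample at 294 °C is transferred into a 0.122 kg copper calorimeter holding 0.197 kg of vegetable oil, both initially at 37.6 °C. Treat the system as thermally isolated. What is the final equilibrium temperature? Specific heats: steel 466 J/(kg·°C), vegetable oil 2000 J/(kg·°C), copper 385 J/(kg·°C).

T_f ≈ 148.4 °C

Let T be the final temperature. ΣQ_i = 0:
0.72·466·(T − 294) + 0.197·2000·(T − 37.6) + 0.122·385·(T − 37.6) = 0
335.52(T − 294) + 394(T − 37.6) + 46.97(T − 37.6) = 0
(335.52 + 394 + 46.97) T = 335.52·294 + 394·37.6 + 46.97·37.6
T = 115223 / 776.49 = 148 °C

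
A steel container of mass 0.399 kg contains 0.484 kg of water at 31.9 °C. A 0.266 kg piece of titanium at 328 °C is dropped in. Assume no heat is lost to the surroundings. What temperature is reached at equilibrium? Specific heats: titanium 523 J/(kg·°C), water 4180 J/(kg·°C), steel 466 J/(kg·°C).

T_f ≈ 49.4 °C

Taking heat into each body as positive, Σ m c ΔT = 0:
0.266×523×(T − 328) + 0.484×4180×(T − 31.9) + 0.399×466×(T − 31.9) = 0
139.12(T − 328) + 2023.1(T − 31.9) + 185.93(T − 31.9) = 0
2348.2 T = 116100
T ≈ 49.44 °C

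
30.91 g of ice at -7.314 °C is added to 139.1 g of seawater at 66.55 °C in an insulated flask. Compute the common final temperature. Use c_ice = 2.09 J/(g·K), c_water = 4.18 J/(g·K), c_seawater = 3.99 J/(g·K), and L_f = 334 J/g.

T_f ≈ 38.2 °C

Energy conservation, ΣQ = 0:
warm ice to 0 °C: 30.91·2.09·(0 − (-7.314)) = 472.5
  melt ice: 30.91·334 = 10324
  warm the meltwater: 129.2 T
  seawater: 555.01(T − 66.55)
684.21 T = 36936 − 10796 = 26139
T ≈ 38.20 °C. Since T > 0 °C, the all-ice-melts assumption holds.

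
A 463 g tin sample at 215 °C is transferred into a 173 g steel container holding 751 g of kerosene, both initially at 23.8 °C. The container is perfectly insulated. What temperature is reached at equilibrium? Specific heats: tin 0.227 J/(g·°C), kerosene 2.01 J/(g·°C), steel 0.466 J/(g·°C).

T_f = Σ m_i c_i T_i / Σ m_i c_i:
T_f = (105.1·215 + 1509.5·23.8 + 80.62·23.8) / (105.1 + 1509.5 + 80.62)
    = 60442 / 1695.2 ≈ 35.65 °C

T_f ≈ 35.7 °C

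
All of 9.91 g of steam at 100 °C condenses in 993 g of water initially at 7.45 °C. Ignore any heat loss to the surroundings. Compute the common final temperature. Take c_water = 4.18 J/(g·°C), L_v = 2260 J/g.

Net heat exchanged in the isolated system is zero:
latent heat released on condensation: 9.91·2260 = 22397; condensate cools 100→T: 9.91·4.18·(T − 100) = 41.42(T − 100); original water: 4150.7(T − 7.45)
4192.2 T = 22397 + 4142.4 + 30923 = 57462
T ≈ 13.71 °C (< 100 °C, so full condensation is consistent).

T_f ≈ 13.7 °C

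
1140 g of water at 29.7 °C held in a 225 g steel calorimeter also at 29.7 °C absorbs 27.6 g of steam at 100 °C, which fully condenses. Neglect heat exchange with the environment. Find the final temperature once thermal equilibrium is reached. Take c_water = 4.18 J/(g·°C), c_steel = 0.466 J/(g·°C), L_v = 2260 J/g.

T_f ≈ 43.8 °C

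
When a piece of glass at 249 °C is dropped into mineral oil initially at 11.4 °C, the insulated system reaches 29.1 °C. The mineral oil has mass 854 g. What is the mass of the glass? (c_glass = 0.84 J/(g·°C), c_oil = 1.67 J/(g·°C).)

|Q_glass| = |Q_oil|:
m·0.84·(249 − 29.1) = 854·1.67·(29.1 − 11.4)
184.72 m = 25243  ⇒  m ≈ 136.7 g

m ≈ 137 g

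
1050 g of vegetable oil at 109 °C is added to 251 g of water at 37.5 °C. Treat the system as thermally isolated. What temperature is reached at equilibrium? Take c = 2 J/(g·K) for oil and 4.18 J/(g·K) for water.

T_f ≈ 85.2 °C

T_f = Σ m_i c_i T_i / Σ m_i c_i:
T_f = (2100·109 + 1049.2·37.5) / (2100 + 1049.2)
    = 268244 / 3149.2 ≈ 85.18 °C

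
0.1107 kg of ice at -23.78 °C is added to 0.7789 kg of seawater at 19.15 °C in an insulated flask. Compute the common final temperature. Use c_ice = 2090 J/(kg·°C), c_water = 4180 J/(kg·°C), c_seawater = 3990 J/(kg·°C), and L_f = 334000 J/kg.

Net heat exchanged in the isolated system is zero:
ice -23.78→0 °C: 0.1107·2090·23.78 = 5501.8; fusion: m_ice L_f = 0.1107·334000 = 36974; warm the meltwater: 462.73 T; seawater cools: 0.7789·3990·(T − 19.15) = 3107.8(T − 19.15)
3570.5 T = 59515 − 42476 = 17039
T ≈ 4.77 °C (positive, so assuming full melt was valid).

T_f ≈ 4.8 °C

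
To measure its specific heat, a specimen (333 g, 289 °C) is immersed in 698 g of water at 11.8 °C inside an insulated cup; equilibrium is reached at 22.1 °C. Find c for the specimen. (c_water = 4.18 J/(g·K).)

c ≈ 0.338 J/(g·K)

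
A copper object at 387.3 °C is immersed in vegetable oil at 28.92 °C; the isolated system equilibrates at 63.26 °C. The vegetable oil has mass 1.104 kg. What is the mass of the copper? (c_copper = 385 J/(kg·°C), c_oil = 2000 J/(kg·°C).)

m ≈ 0.608 kg

Net heat exchanged in the isolated system is zero:
m×385×(63.26 − 387.3) + 1.104×2000×(63.26 − 28.92) = 0
-124755 m = -75823
m = -75823/-124755 ≈ 0.6078 kg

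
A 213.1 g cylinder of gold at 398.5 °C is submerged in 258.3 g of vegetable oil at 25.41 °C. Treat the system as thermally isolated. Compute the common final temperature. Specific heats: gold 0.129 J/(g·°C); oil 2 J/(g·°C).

T_f is the heat-capacity-weighted average of the initial temperatures:
T_f = (27.49*398.5 + 516.6*25.41) / (27.49 + 516.6)
    = 24082 / 544.09 ≈ 44.26 °C

T_f ≈ 44.3 °C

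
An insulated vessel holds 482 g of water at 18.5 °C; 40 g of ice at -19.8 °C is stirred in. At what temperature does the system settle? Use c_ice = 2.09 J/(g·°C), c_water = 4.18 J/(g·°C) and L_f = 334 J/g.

Let T be the final temperature. ΣQ_i = 0:
warm ice to 0 °C: 40·2.09·(0 − (-19.8)) = 1655.3; fusion: m_ice L_f = 40·334 = 13360; meltwater 0→T: 40·4.18·T = 167.2 T; water: 2014.8(T − 18.5)
2182 T = 37273 − 15015 = 22258
T ≈ 10.20 °C. Since T > 0 °C, the all-ice-melts assumption holds.

T_f ≈ 10.2 °C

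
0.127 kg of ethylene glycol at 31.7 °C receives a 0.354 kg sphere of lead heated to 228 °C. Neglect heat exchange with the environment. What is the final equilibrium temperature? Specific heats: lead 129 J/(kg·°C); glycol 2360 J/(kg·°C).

T_f ≈ 57.7 °C

Conservation of energy gives ΣQ = 0:
0.354*129*(T − 228) + 0.127*2360*(T − 31.7) = 0
45.67(T − 228) + 299.72(T − 31.7) = 0
(45.67 + 299.72) T = 45.67*228 + 299.72*31.7
T = 19913/345.39 ≈ 57.65 °C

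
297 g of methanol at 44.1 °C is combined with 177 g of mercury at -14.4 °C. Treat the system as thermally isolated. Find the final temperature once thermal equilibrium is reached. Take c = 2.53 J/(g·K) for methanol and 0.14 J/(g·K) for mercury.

T_f ≈ 42.2 °C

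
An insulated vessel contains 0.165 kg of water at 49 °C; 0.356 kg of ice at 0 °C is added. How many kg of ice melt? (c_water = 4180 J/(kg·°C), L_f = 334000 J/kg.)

m_melted ≈ 0.101 kg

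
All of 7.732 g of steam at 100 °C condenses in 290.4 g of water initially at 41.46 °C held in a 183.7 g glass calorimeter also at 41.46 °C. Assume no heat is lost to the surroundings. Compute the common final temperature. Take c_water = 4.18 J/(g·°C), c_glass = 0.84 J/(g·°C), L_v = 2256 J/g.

T_f ≈ 55.3 °C

Setting the total heat transfer to zero:
steam→water at 100 °C releases m L_v = 7.732×2256 = 17443; condensate cools 100→T: 7.732×4.18×(T − 100) = 32.32(T − 100); original water: 1213.9(T − 41.46); glass cup: 183.7×0.84×(T − 41.46) = 154.31(T − 41.46)
1400.5 T = 17443 + 3232 + 56725 = 77400
T ≈ 55.27 °C — below 100 °C, confirming all the steam condensed.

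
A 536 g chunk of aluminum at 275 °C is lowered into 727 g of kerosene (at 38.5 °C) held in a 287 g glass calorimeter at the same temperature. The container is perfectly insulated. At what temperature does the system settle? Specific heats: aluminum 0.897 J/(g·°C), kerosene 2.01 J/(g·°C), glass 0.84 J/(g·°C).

Net heat exchanged in the isolated system is zero:
536·0.897·(T − 275) + 727·2.01·(T − 38.5) + 287·0.84·(T − 38.5) = 0
480.79(T − 275) + 1461.3(T − 38.5) + 241.08(T − 38.5) = 0
2183.1 T = 197758
T ≈ 90.58 °C

T_f ≈ 90.6 °C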